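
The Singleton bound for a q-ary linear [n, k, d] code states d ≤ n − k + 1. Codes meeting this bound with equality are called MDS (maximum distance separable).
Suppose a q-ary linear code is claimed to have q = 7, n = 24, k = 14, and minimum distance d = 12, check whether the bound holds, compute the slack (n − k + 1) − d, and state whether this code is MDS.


Singleton RHS = n − k + 1 = 11, slack = -1, bound violated (no such code; not MDS).

Singleton bound: d ≤ n − k + 1.
Here n = 24, k = 14, so n − k + 1 = 11.
Given d = 12, check d ≤ 11: NO.
Slack = (n − k + 1) − d = -1.
The slack is negative: d = 12 exceeds n − k + 1 = 11 by 1, so the Singleton bound is violated and no linear [24, 14, 12]_7 code can exist. In particular it is not MDS (MDS requires d = n − k + 1 exactly).
Description: the claimed parameters are [24, 14, 12]_7; such a code would be impossible (violates the Singleton bound).


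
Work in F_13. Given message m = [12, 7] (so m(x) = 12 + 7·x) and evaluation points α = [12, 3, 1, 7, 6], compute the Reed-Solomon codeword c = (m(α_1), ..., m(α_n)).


c = [5, 7, 6, 9, 2]

Message polynomial: m(x) = 12 + 7·x (mod 13).
For each evaluation point α_i, compute m(α_i) mod 13:
  α_1 = 12: Horner steps 7 → 5, so m(12) = 5.
  α_2 = 3: Horner steps 7 → 7, so m(3) = 7.
  α_3 = 1: Horner steps 7 → 6, so m(1) = 6.
  α_4 = 7: Horner steps 7 → 9, so m(7) = 9.
  α_5 = 6: Horner steps 7 → 2, so m(6) = 2.
Codeword c = [5, 7, 6, 9, 2] ∈ F_13^5.


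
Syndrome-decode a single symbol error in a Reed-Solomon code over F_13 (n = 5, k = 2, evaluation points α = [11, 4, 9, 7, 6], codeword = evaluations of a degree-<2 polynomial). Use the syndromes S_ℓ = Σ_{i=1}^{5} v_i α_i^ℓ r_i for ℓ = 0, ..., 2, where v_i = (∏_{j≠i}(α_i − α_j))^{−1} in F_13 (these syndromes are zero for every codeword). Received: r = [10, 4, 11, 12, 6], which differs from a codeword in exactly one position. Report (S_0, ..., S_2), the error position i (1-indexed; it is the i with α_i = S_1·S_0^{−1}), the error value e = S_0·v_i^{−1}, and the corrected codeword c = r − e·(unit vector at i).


S = (5, 7, 2), error at position 2, error magnitude e = 10, c = [10, 7, 11, 12, 6].

Step 1: column multipliers v_i = (∏_{j≠i}(α_i − α_j))^{−1} mod 13.
  i = 1 (α = 11): (11−4)(11−9)(11−7)(11−6) = 7·2·4·5 = 280 ≡ 7, so v_1 = 7^{−1} = 2 (mod 13).
  i = 2 (α = 4): (4−11)(4−9)(4−7)(4−6) = (−7)·(−5)·(−3)·(−2) = 210 ≡ 2, so v_2 = 2^{−1} = 7 (mod 13).
  i = 3 (α = 9): (9−11)(9−4)(9−7)(9−6) = (−2)·5·2·3 = −60 ≡ 5, so v_3 = 5^{−1} = 8 (mod 13).
  i = 4 (α = 7): (7−11)(7−4)(7−9)(7−6) = (−4)·3·(−2)·1 = 24 ≡ 11, so v_4 = 11^{−1} = 6 (mod 13).
  i = 5 (α = 6): (6−11)(6−4)(6−9)(6−7) = (−5)·2·(−3)·(−1) = −30 ≡ 9, so v_5 = 9^{−1} = 3 (mod 13).
  v = [2, 7, 8, 6, 3].
Step 2: syndromes of r = [10, 4, 11, 12, 6] (all sums mod 13).
  S_0 = Σ v_i r_i = 2·10 + 7·4 + 8·11 + 6·12 + 3·6 = 226 ≡ 5.
  S_1 = Σ v_i α_i r_i = 2·11·10 + 7·4·4 + 8·9·11 + 6·7·12 + 3·6·6 = 1736 ≡ 7.
  α_i^2 mod 13 = [4, 3, 3, 10, 10].
  S_2 = Σ v_i α_i^2 r_i = 2·4·10 + 7·3·4 + 8·3·11 + 6·10·12 + 3·10·6 = 1328 ≡ 2.
  S = (5, 7, 2) ≠ 0, so r is not a codeword (an error is present).
Step 3: locate the error. For a single error e at position i, S_ℓ = v_i·e·α_i^ℓ, so α_err = S_1/S_0.
  S_0^{−1} = 5^{−1} = 8 (mod 13), so α_err = 7·8 = 56 ≡ 4 = α_2. Error position i = 2.
  Consistency check: S_2/S_1 = 2·2 = 4 ≡ 4 = α_err ✓ (single-error assumption holds).
Step 4: error magnitude e = S_0/v_2 = S_0·∏_{j≠2}(α_2 − α_j) = 5·2 = 10 ≡ 10 (mod 13).
Step 5: correct position 2: c_2 = r_2 − e = 4 − 10 ≡ 7 (mod 13). Hence c = [10, 7, 11, 12, 6].
  Check: interpolating c through the α_i gives m(x) = 9 + 6·x (degree < 2) with m(α_i) = c_i for every i, so c is indeed a codeword.


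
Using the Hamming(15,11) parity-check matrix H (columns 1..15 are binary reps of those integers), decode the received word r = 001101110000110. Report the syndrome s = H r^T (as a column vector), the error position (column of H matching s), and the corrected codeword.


s = (1, 1, 0, 1)^T, error position = 13, corrected codeword c = 001101110000010

Compute s = H r^T mod 2 one row at a time:
  s_1 = 1 + 0 + 0 + 0 + 0 + 1 + 1 + 0 = 3 ≡ 1 (mod 2).
  s_2 = 1 + 0 + 1 + 1 + 0 + 1 + 1 + 0 = 5 ≡ 1 (mod 2).
  s_3 = 0 + 1 + 1 + 1 + 0 + 0 + 1 + 0 = 4 ≡ 0 (mod 2).
  s_4 = 0 + 1 + 0 + 1 + 0 + 0 + 1 + 0 = 3 ≡ 1 (mod 2).
s = (1, 1, 0, 1)^T — this equals column 13 of H (binary 1101), so error is at position 13.
Correct: flip bit 13 of r = 001101110000110 to get c = 001101110000010.


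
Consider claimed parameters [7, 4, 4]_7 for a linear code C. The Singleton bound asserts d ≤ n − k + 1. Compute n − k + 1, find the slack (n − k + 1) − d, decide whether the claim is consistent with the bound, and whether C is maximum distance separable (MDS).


Singleton RHS = n − k + 1 = 4, slack = 0, bound satisfied, MDS.

Singleton bound: d ≤ n − k + 1.
Here n = 7, k = 4, so n − k + 1 = 4.
Given d = 4, check d ≤ 4: YES.
Slack = (n − k + 1) − d = 0.
The code is MDS (slack = 0).
Description: the claimed parameters are [7, 4, 4]_7; such a code would be MDS (meets Singleton bound).


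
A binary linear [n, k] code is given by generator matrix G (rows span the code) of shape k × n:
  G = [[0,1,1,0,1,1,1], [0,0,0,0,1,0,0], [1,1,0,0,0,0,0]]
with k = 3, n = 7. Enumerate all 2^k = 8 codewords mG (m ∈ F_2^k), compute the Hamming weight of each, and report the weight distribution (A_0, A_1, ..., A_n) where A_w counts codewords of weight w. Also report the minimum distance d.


Weight distribution: A_0 = 1, A_1 = 1, A_2 = 1, A_3 = 1, A_4 = 2, A_5 = 2. Minimum distance d = 1.

Enumerate all 2^3 = 8 messages m ∈ F_2^3.
For each, compute codeword c = mG in F_2^7, then tally its weight.
  m = 000 → c = 0000000, weight = 0.
  m = 100 → c = 0110111, weight = 5.
  m = 010 → c = 0000100, weight = 1.
  m = 110 → c = 0110011, weight = 4.
  m = 001 → c = 1100000, weight = 2.
  m = 101 → c = 1010111, weight = 5.
  m = 011 → c = 1100100, weight = 3.
  m = 111 → c = 1010011, weight = 4.
Tally weights:
  weight 0: 1 codewords.
  weight 1: 1 codewords.
  weight 2: 1 codewords.
  weight 3: 1 codewords.
  weight 4: 2 codewords.
  weight 5: 2 codewords.
Minimum distance d = smallest w > 0 with A_w > 0 = 1.
Sanity: Σ A_w = 8 = 2^3 = 8 ✓.


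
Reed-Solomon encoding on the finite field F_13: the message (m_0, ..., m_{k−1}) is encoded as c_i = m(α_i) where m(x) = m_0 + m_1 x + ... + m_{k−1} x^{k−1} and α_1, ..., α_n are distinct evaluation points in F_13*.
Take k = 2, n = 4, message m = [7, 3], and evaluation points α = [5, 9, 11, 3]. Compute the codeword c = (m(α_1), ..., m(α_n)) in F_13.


c = [9, 8, 1, 3]

Message polynomial: m(x) = 7 + 3·x (mod 13).
For each evaluation point α_i, compute m(α_i) mod 13:
  α_1 = 5: Horner steps 3 → 9, so m(5) = 9.
  α_2 = 9: Horner steps 3 → 8, so m(9) = 8.
  α_3 = 11: Horner steps 3 → 1, so m(11) = 1.
  α_4 = 3: Horner steps 3 → 3, so m(3) = 3.
Codeword c = [9, 8, 1, 3] ∈ F_13^4.


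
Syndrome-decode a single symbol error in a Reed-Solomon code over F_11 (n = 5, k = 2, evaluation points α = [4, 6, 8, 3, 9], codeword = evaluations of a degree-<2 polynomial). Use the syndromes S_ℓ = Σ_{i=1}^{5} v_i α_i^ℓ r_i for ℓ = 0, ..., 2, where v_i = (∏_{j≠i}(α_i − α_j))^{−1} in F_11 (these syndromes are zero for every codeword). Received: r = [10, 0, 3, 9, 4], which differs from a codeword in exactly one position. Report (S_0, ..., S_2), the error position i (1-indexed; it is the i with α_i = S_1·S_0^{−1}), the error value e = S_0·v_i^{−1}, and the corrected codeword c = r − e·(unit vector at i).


S = (7, 9, 10), error at position 2, error magnitude e = 10, c = [10, 1, 3, 9, 4].

Step 1: column multipliers v_i = (∏_{j≠i}(α_i − α_j))^{−1} mod 11.
  i = 1 (α = 4): (4−6)(4−8)(4−3)(4−9) = (−2)·(−4)·1·(−5) = −40 ≡ 4, so v_1 = 4^{−1} = 3 (mod 11).
  i = 2 (α = 6): (6−4)(6−8)(6−3)(6−9) = 2·(−2)·3·(−3) = 36 ≡ 3, so v_2 = 3^{−1} = 4 (mod 11).
  i = 3 (α = 8): (8−4)(8−6)(8−3)(8−9) = 4·2·5·(−1) = −40 ≡ 4, so v_3 = 4^{−1} = 3 (mod 11).
  i = 4 (α = 3): (3−4)(3−6)(3−8)(3−9) = (−1)·(−3)·(−5)·(−6) = 90 ≡ 2, so v_4 = 2^{−1} = 6 (mod 11).
  i = 5 (α = 9): (9−4)(9−6)(9−8)(9−3) = 5·3·1·6 = 90 ≡ 2, so v_5 = 2^{−1} = 6 (mod 11).
  v = [3, 4, 3, 6, 6].
Step 2: syndromes of r = [10, 0, 3, 9, 4] (all sums mod 11).
  S_0 = Σ v_i r_i = 3·10 + 4·0 + 3·3 + 6·9 + 6·4 = 117 ≡ 7.
  S_1 = Σ v_i α_i r_i = 3·4·10 + 4·6·0 + 3·8·3 + 6·3·9 + 6·9·4 = 570 ≡ 9.
  α_i^2 mod 11 = [5, 3, 9, 9, 4].
  S_2 = Σ v_i α_i^2 r_i = 3·5·10 + 4·3·0 + 3·9·3 + 6·9·9 + 6·4·4 = 813 ≡ 10.
  S = (7, 9, 10) ≠ 0, so r is not a codeword (an error is present).
Step 3: locate the error. For a single error e at position i, S_ℓ = v_i·e·α_i^ℓ, so α_err = S_1/S_0.
  S_0^{−1} = 7^{−1} = 8 (mod 11), so α_err = 9·8 = 72 ≡ 6 = α_2. Error position i = 2.
  Consistency check: S_2/S_1 = 10·5 = 50 ≡ 6 = α_err ✓ (single-error assumption holds).
Step 4: error magnitude e = S_0/v_2 = S_0·∏_{j≠2}(α_2 − α_j) = 7·3 = 21 ≡ 10 (mod 11).
Step 5: correct position 2: c_2 = r_2 − e = 0 − 10 ≡ 1 (mod 11). Hence c = [10, 1, 3, 9, 4].
  Check: interpolating c through the α_i gives m(x) = 6 + 1·x (degree < 2) with m(α_i) = c_i for every i, so c is indeed a codeword.


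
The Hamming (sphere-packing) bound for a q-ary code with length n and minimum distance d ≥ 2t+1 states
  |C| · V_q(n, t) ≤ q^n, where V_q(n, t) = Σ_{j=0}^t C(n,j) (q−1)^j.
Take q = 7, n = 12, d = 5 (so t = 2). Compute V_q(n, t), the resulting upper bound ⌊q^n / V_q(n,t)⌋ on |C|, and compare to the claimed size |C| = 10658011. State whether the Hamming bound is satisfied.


V_q(n, t) = 2449, q^n = 13841287201, Hamming bound = 5651811, |C| = 10658011 > bound (violated).

Step 1: Compute V_q(n, t) = Σ_{j=0}^2 C(n, j) (q−1)^j.
  j = 0: C(12,0)·(6)^0 = 1·1 = 1.
  j = 1: C(12,1)·(6)^1 = 12·6 = 72.
  j = 2: C(12,2)·(6)^2 = 66·36 = 2376.
  V_q(n, t) = 1 + 72 + 2376 = 2449.
Step 2: q^n = 7^12 = 13841287201.
Step 3: Hamming bound ⌊q^n / V_q(n,t)⌋ = ⌊13841287201/2449⌋ = 5651811.
Step 4: Compare |C| = 10658011 to 5651811: violated.
The claimed |C| lies above the Hamming bound, so no 7-ary code of length 12 with d ≥ 5 can have 10658011 codewords.


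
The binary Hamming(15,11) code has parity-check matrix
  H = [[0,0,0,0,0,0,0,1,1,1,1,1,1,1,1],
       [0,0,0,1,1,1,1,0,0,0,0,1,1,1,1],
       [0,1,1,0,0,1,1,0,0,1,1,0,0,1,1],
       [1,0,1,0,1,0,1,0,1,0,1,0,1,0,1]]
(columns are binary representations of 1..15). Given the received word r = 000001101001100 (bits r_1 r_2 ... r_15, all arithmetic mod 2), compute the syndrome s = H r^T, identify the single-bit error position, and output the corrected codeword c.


s = (1, 0, 0, 1)^T, error position = 9, corrected codeword c = 000001100001100

Compute s = H r^T mod 2 one row at a time:
  s_1 = 0 + 1 + 0 + 0 + 1 + 1 + 0 + 0 = 3 ≡ 1 (mod 2).
  s_2 = 0 + 0 + 1 + 1 + 1 + 1 + 0 + 0 = 4 ≡ 0 (mod 2).
  s_3 = 0 + 0 + 1 + 1 + 0 + 0 + 0 + 0 = 2 ≡ 0 (mod 2).
  s_4 = 0 + 0 + 0 + 1 + 1 + 0 + 1 + 0 = 3 ≡ 1 (mod 2).
s = (1, 0, 0, 1)^T — this equals column 9 of H (binary 1001), so error is at position 9.
Correct: flip bit 9 of r = 000001101001100 to get c = 000001100001100.


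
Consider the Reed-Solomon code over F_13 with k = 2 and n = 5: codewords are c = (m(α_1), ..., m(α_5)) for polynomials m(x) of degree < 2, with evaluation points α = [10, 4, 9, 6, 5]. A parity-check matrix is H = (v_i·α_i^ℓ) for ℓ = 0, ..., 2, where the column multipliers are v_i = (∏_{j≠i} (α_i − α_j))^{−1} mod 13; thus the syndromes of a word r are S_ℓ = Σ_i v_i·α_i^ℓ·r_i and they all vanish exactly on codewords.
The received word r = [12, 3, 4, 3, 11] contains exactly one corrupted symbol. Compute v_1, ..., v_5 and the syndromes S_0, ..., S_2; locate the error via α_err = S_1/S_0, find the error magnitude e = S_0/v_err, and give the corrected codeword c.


S = (8, 9, 2), error at position 4, error magnitude e = 10, c = [12, 3, 4, 6, 11].

Step 1: column multipliers v_i = (∏_{j≠i}(α_i − α_j))^{−1} mod 13.
  i = 1 (α = 10): (10−4)(10−9)(10−6)(10−5) = 6·1·4·5 = 120 ≡ 3, so v_1 = 3^{−1} = 9 (mod 13).
  i = 2 (α = 4): (4−10)(4−9)(4−6)(4−5) = (−6)·(−5)·(−2)·(−1) = 60 ≡ 8, so v_2 = 8^{−1} = 5 (mod 13).
  i = 3 (α = 9): (9−10)(9−4)(9−6)(9−5) = (−1)·5·3·4 = −60 ≡ 5, so v_3 = 5^{−1} = 8 (mod 13).
  i = 4 (α = 6): (6−10)(6−4)(6−9)(6−5) = (−4)·2·(−3)·1 = 24 ≡ 11, so v_4 = 11^{−1} = 6 (mod 13).
  i = 5 (α = 5): (5−10)(5−4)(5−9)(5−6) = (−5)·1·(−4)·(−1) = −20 ≡ 6, so v_5 = 6^{−1} = 11 (mod 13).
  v = [9, 5, 8, 6, 11].
Step 2: syndromes of r = [12, 3, 4, 3, 11] (all sums mod 13).
  S_0 = Σ v_i r_i = 9·12 + 5·3 + 8·4 + 6·3 + 11·11 = 294 ≡ 8.
  S_1 = Σ v_i α_i r_i = 9·10·12 + 5·4·3 + 8·9·4 + 6·6·3 + 11·5·11 = 2141 ≡ 9.
  α_i^2 mod 13 = [9, 3, 3, 10, 12].
  S_2 = Σ v_i α_i^2 r_i = 9·9·12 + 5·3·3 + 8·3·4 + 6·10·3 + 11·12·11 = 2745 ≡ 2.
  S = (8, 9, 2) ≠ 0, so r is not a codeword (an error is present).
Step 3: locate the error. For a single error e at position i, S_ℓ = v_i·e·α_i^ℓ, so α_err = S_1/S_0.
  S_0^{−1} = 8^{−1} = 5 (mod 13), so α_err = 9·5 = 45 ≡ 6 = α_4. Error position i = 4.
  Consistency check: S_2/S_1 = 2·3 = 6 ≡ 6 = α_err ✓ (single-error assumption holds).
Step 4: error magnitude e = S_0/v_4 = S_0·∏_{j≠4}(α_4 − α_j) = 8·11 = 88 ≡ 10 (mod 13).
Step 5: correct position 4: c_4 = r_4 − e = 3 − 10 ≡ 6 (mod 13). Hence c = [12, 3, 4, 6, 11].
  Check: interpolating c through the α_i gives m(x) = 10 + 8·x (degree < 2) with m(α_i) = c_i for every i, so c is indeed a codeword.


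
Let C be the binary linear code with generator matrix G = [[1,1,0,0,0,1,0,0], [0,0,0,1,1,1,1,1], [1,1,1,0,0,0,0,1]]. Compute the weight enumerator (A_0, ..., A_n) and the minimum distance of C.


Weight distribution: A_0 = 1, A_3 = 2, A_4 = 2, A_5 = 1, A_6 = 1, A_7 = 1. Minimum distance d = 3.

Enumerate all 2^3 = 8 messages m ∈ F_2^3.
For each, compute codeword c = mG in F_2^8, then tally its weight.
  m = 000 → c = 00000000, weight = 0.
  m = 100 → c = 11000100, weight = 3.
  m = 010 → c = 00011111, weight = 5.
  m = 110 → c = 11011011, weight = 6.
  m = 001 → c = 11100001, weight = 4.
  m = 101 → c = 00100101, weight = 3.
  m = 011 → c = 11111110, weight = 7.
  m = 111 → c = 00111010, weight = 4.
Tally weights:
  weight 0: 1 codewords.
  weight 3: 2 codewords.
  weight 4: 2 codewords.
  weight 5: 1 codewords.
  weight 6: 1 codewords.
  weight 7: 1 codewords.
Minimum distance d = smallest w > 0 with A_w > 0 = 3.
Sanity: Σ A_w = 8 = 2^3 = 8 ✓.


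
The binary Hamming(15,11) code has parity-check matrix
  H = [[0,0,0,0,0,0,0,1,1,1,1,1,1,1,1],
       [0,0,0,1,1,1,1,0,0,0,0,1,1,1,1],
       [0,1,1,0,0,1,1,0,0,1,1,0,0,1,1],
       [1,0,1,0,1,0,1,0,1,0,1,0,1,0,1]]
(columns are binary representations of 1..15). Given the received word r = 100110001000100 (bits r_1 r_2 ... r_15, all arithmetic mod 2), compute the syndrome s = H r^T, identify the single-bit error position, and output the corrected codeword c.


s = (0, 1, 0, 0)^T, error position = 4, corrected codeword c = 100010001000100

Compute s = H r^T mod 2 one row at a time:
  s_1 = 0 + 1 + 0 + 0 + 0 + 1 + 0 + 0 = 2 ≡ 0 (mod 2).
  s_2 = 1 + 1 + 0 + 0 + 0 + 1 + 0 + 0 = 3 ≡ 1 (mod 2).
  s_3 = 0 + 0 + 0 + 0 + 0 + 0 + 0 + 0 = 0 ≡ 0 (mod 2).
  s_4 = 1 + 0 + 1 + 0 + 1 + 0 + 1 + 0 = 4 ≡ 0 (mod 2).
s = (0, 1, 0, 0)^T — this equals column 4 of H (binary 0100), so error is at position 4.
Correct: flip bit 4 of r = 100110001000100 to get c = 100010001000100.


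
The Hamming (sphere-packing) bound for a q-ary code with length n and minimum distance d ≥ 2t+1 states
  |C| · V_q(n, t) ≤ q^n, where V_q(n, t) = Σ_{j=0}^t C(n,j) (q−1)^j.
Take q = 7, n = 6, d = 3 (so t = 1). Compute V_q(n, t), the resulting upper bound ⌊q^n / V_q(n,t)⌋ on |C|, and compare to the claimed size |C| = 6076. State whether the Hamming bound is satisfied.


V_q(n, t) = 37, q^n = 117649, Hamming bound = 3179, |C| = 6076 > bound (violated).

Step 1: Compute V_q(n, t) = Σ_{j=0}^1 C(n, j) (q−1)^j.
  j = 0: C(6,0)·(6)^0 = 1·1 = 1.
  j = 1: C(6,1)·(6)^1 = 6·6 = 36.
  V_q(n, t) = 1 + 36 = 37.
Step 2: q^n = 7^6 = 117649.
Step 3: Hamming bound ⌊q^n / V_q(n,t)⌋ = ⌊117649/37⌋ = 3179.
Step 4: Compare |C| = 6076 to 3179: violated.
The claimed |C| lies above the Hamming bound, so no 7-ary code of length 6 with d ≥ 3 can have 6076 codewords.


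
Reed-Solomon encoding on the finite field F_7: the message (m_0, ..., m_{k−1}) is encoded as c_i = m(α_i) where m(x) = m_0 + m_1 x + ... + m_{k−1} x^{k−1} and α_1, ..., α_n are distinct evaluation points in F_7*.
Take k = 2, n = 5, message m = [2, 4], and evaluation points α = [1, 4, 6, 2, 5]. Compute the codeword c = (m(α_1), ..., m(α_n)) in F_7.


c = [6, 4, 5, 3, 1]

Message polynomial: m(x) = 2 + 4·x (mod 7).
For each evaluation point α_i, compute m(α_i) mod 7:
  α_1 = 1: Horner steps 4 → 6, so m(1) = 6.
  α_2 = 4: Horner steps 4 → 4, so m(4) = 4.
  α_3 = 6: Horner steps 4 → 5, so m(6) = 5.
  α_4 = 2: Horner steps 4 → 3, so m(2) = 3.
  α_5 = 5: Horner steps 4 → 1, so m(5) = 1.
Codeword c = [6, 4, 5, 3, 1] ∈ F_7^5.


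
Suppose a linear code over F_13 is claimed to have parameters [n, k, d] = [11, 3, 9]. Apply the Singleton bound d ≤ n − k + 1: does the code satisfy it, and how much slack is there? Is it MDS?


Singleton RHS = n − k + 1 = 9, slack = 0, bound satisfied, MDS.

Singleton bound: d ≤ n − k + 1.
Here n = 11, k = 3, so n − k + 1 = 9.
Given d = 9, check d ≤ 9: YES.
Slack = (n − k + 1) − d = 0.
The code is MDS (slack = 0).
Description: the claimed parameters are [11, 3, 9]_13; such a code would be MDS (meets Singleton bound).


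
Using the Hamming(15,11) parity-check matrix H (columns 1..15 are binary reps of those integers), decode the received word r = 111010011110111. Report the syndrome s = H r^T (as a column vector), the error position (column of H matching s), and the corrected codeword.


s = (1, 0, 0, 1)^T, error position = 9, corrected codeword c = 111010010110111

Compute s = H r^T mod 2 one row at a time:
  s_1 = 1 + 1 + 1 + 1 + 0 + 1 + 1 + 1 = 7 ≡ 1 (mod 2).
  s_2 = 0 + 1 + 0 + 0 + 0 + 1 + 1 + 1 = 4 ≡ 0 (mod 2).
  s_3 = 1 + 1 + 0 + 0 + 1 + 1 + 1 + 1 = 6 ≡ 0 (mod 2).
  s_4 = 1 + 1 + 1 + 0 + 1 + 1 + 1 + 1 = 7 ≡ 1 (mod 2).
s = (1, 0, 0, 1)^T — this equals column 9 of H (binary 1001), so error is at position 9.
Correct: flip bit 9 of r = 111010011110111 to get c = 111010010110111.


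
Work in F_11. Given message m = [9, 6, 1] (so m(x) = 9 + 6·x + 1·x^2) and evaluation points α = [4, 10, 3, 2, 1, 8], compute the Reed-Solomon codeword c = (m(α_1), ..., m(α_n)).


c = [5, 4, 3, 3, 5, 0]

Message polynomial: m(x) = 9 + 6·x + 1·x^2 (mod 11).
For each evaluation point α_i, compute m(α_i) mod 11:
  α_1 = 4: Horner steps 1 → 10 → 5, so m(4) = 5.
  α_2 = 10: Horner steps 1 → 5 → 4, so m(10) = 4.
  α_3 = 3: Horner steps 1 → 9 → 3, so m(3) = 3.
  α_4 = 2: Horner steps 1 → 8 → 3, so m(2) = 3.
  α_5 = 1: Horner steps 1 → 7 → 5, so m(1) = 5.
  α_6 = 8: Horner steps 1 → 3 → 0, so m(8) = 0.
Codeword c = [5, 4, 3, 3, 5, 0] ∈ F_11^6.


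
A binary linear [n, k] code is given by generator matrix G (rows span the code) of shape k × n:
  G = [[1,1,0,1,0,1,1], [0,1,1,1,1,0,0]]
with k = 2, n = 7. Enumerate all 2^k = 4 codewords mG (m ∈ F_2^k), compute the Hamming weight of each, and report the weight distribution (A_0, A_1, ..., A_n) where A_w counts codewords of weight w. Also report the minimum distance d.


Weight distribution: A_0 = 1, A_4 = 1, A_5 = 2. Minimum distance d = 4.

Enumerate all 2^2 = 4 messages m ∈ F_2^2.
For each, compute codeword c = mG in F_2^7, then tally its weight.
  m = 00 → c = 0000000, weight = 0.
  m = 10 → c = 1101011, weight = 5.
  m = 01 → c = 0111100, weight = 4.
  m = 11 → c = 1010111, weight = 5.
Tally weights:
  weight 0: 1 codewords.
  weight 4: 1 codewords.
  weight 5: 2 codewords.
Minimum distance d = smallest w > 0 with A_w > 0 = 4.
Sanity: Σ A_w = 4 = 2^2 = 4 ✓.


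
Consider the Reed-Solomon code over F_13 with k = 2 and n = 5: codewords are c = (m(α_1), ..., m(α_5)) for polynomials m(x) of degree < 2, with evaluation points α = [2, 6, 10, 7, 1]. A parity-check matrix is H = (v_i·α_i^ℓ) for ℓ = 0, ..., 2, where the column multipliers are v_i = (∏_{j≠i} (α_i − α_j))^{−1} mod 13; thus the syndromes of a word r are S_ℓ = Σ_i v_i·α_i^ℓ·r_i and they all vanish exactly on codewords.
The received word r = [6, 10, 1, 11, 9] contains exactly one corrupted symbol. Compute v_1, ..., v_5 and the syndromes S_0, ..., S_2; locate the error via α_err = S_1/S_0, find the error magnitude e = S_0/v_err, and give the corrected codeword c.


S = (3, 3, 3), error at position 5, error magnitude e = 4, c = [6, 10, 1, 11, 5].

Step 1: column multipliers v_i = (∏_{j≠i}(α_i − α_j))^{−1} mod 13.
  i = 1 (α = 2): (2−6)(2−10)(2−7)(2−1) = (−4)·(−8)·(−5)·1 = −160 ≡ 9, so v_1 = 9^{−1} = 3 (mod 13).
  i = 2 (α = 6): (6−2)(6−10)(6−7)(6−1) = 4·(−4)·(−1)·5 = 80 ≡ 2, so v_2 = 2^{−1} = 7 (mod 13).
  i = 3 (α = 10): (10−2)(10−6)(10−7)(10−1) = 8·4·3·9 = 864 ≡ 6, so v_3 = 6^{−1} = 11 (mod 13).
  i = 4 (α = 7): (7−2)(7−6)(7−10)(7−1) = 5·1·(−3)·6 = −90 ≡ 1, so v_4 = 1^{−1} = 1 (mod 13).
  i = 5 (α = 1): (1−2)(1−6)(1−10)(1−7) = (−1)·(−5)·(−9)·(−6) = 270 ≡ 10, so v_5 = 10^{−1} = 4 (mod 13).
  v = [3, 7, 11, 1, 4].
Step 2: syndromes of r = [6, 10, 1, 11, 9] (all sums mod 13).
  S_0 = Σ v_i r_i = 3·6 + 7·10 + 11·1 + 1·11 + 4·9 = 146 ≡ 3.
  S_1 = Σ v_i α_i r_i = 3·2·6 + 7·6·10 + 11·10·1 + 1·7·11 + 4·1·9 = 679 ≡ 3.
  α_i^2 mod 13 = [4, 10, 9, 10, 1].
  S_2 = Σ v_i α_i^2 r_i = 3·4·6 + 7·10·10 + 11·9·1 + 1·10·11 + 4·1·9 = 1017 ≡ 3.
  S = (3, 3, 3) ≠ 0, so r is not a codeword (an error is present).
Step 3: locate the error. For a single error e at position i, S_ℓ = v_i·e·α_i^ℓ, so α_err = S_1/S_0.
  S_0^{−1} = 3^{−1} = 9 (mod 13), so α_err = 3·9 = 27 ≡ 1 = α_5. Error position i = 5.
  Consistency check: S_2/S_1 = 3·9 = 27 ≡ 1 = α_err ✓ (single-error assumption holds).
Step 4: error magnitude e = S_0/v_5 = S_0·∏_{j≠5}(α_5 − α_j) = 3·10 = 30 ≡ 4 (mod 13).
Step 5: correct position 5: c_5 = r_5 − e = 9 − 4 ≡ 5 (mod 13). Hence c = [6, 10, 1, 11, 5].
  Check: interpolating c through the α_i gives m(x) = 4 + 1·x (degree < 2) with m(α_i) = c_i for every i, so c is indeed a codeword.


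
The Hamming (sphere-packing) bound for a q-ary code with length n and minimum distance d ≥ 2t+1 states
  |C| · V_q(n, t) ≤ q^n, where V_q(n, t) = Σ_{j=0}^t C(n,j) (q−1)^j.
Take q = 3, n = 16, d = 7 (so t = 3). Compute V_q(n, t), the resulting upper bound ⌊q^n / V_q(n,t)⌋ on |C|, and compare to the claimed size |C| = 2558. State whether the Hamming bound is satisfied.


V_q(n, t) = 4993, q^n = 43046721, Hamming bound = 8621, |C| = 2558 ≤ bound (satisfied).

Step 1: Compute V_q(n, t) = Σ_{j=0}^3 C(n, j) (q−1)^j.
  j = 0: C(16,0)·(2)^0 = 1·1 = 1.
  j = 1: C(16,1)·(2)^1 = 16·2 = 32.
  j = 2: C(16,2)·(2)^2 = 120·4 = 480.
  j = 3: C(16,3)·(2)^3 = 560·8 = 4480.
  V_q(n, t) = 1 + 32 + 480 + 4480 = 4993.
Step 2: q^n = 3^16 = 43046721.
Step 3: Hamming bound ⌊q^n / V_q(n,t)⌋ = ⌊43046721/4993⌋ = 8621.
Step 4: Compare |C| = 2558 to 8621: satisfied.
The claimed |C| lies below the Hamming bound.


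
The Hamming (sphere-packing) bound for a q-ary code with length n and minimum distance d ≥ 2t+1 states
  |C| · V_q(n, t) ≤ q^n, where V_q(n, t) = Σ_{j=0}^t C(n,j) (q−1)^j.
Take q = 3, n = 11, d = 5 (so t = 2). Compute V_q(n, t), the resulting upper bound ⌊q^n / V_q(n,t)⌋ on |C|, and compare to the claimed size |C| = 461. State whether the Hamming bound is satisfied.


V_q(n, t) = 243, q^n = 177147, Hamming bound = 729, |C| = 461 ≤ bound (satisfied).

Step 1: Compute V_q(n, t) = Σ_{j=0}^2 C(n, j) (q−1)^j.
  j = 0: C(11,0)·(2)^0 = 1·1 = 1.
  j = 1: C(11,1)·(2)^1 = 11·2 = 22.
  j = 2: C(11,2)·(2)^2 = 55·4 = 220.
  V_q(n, t) = 1 + 22 + 220 = 243.
Step 2: q^n = 3^11 = 177147.
Step 3: Hamming bound ⌊q^n / V_q(n,t)⌋ = ⌊177147/243⌋ = 729.
Step 4: Compare |C| = 461 to 729: satisfied.
The claimed |C| lies below the Hamming bound.


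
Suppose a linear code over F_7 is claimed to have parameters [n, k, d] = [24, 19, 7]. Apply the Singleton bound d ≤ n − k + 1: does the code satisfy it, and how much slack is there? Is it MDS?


Singleton RHS = n − k + 1 = 6, slack = -1, bound violated (no such code; not MDS).

Singleton bound: d ≤ n − k + 1.
Here n = 24, k = 19, so n − k + 1 = 6.
Given d = 7, check d ≤ 6: NO.
Slack = (n − k + 1) − d = -1.
The slack is negative: d = 7 exceeds n − k + 1 = 6 by 1, so the Singleton bound is violated and no linear [24, 19, 7]_7 code can exist. In particular it is not MDS (MDS requires d = n − k + 1 exactly).
Description: the claimed parameters are [24, 19, 7]_7; such a code would be impossible (violates the Singleton bound).


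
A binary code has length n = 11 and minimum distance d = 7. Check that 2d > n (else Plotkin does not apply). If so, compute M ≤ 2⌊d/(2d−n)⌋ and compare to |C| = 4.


Plotkin bound M ≤ 4; given |C| = 4 ≤ bound (satisfied).

Check applicability: 2d = 14, n = 11.
2d − n = 3 > 0, so Plotkin applies.
Compute d/(2d−n) = 7/3 ≈ 2.3333.
⌊d/(2d−n)⌋ = 2.
Plotkin bound: M ≤ 2·2 = 4.
Given |C| = 4, check: satisfied.
This |C| is at the Plotkin bound.


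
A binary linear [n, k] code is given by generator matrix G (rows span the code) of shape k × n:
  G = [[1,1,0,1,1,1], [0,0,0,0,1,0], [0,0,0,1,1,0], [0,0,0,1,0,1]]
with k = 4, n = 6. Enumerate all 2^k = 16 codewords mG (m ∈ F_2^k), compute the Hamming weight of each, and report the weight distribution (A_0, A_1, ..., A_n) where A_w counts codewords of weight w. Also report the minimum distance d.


Weight distribution: A_0 = 1, A_1 = 3, A_2 = 4, A_3 = 4, A_4 = 3, A_5 = 1. Minimum distance d = 1.

Enumerate all 2^4 = 16 messages m ∈ F_2^4.
For each, compute codeword c = mG in F_2^6, then tally its weight.
  m = 0000 → c = 000000, weight = 0.
  m = 1000 → c = 110111, weight = 5.
  m = 0100 → c = 000010, weight = 1.
  m = 1100 → c = 110101, weight = 4.
  m = 0010 → c = 000110, weight = 2.
  m = 1010 → c = 110001, weight = 3.
  m = 0110 → c = 000100, weight = 1.
  m = 1110 → c = 110011, weight = 4.
  m = 0001 → c = 000101, weight = 2.
  m = 1001 → c = 110010, weight = 3.
  m = 0101 → c = 000111, weight = 3.
  m = 1101 → c = 110000, weight = 2.
  m = 0011 → c = 000011, weight = 2.
  m = 1011 → c = 110100, weight = 3.
  m = 0111 → c = 000001, weight = 1.
  m = 1111 → c = 110110, weight = 4.
Tally weights:
  weight 0: 1 codewords.
  weight 1: 3 codewords.
  weight 2: 4 codewords.
  weight 3: 4 codewords.
  weight 4: 3 codewords.
  weight 5: 1 codewords.
Minimum distance d = smallest w > 0 with A_w > 0 = 1.
Sanity: Σ A_w = 16 = 2^4 = 16 ✓.


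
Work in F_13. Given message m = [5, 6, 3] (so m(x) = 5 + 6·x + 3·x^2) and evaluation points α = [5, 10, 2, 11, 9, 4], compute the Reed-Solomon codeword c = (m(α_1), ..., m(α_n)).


c = [6, 1, 3, 5, 3, 12]

Message polynomial: m(x) = 5 + 6·x + 3·x^2 (mod 13).
For each evaluation point α_i, compute m(α_i) mod 13:
  α_1 = 5: Horner steps 3 → 8 → 6, so m(5) = 6.
  α_2 = 10: Horner steps 3 → 10 → 1, so m(10) = 1.
  α_3 = 2: Horner steps 3 → 12 → 3, so m(2) = 3.
  α_4 = 11: Horner steps 3 → 0 → 5, so m(11) = 5.
  α_5 = 9: Horner steps 3 → 7 → 3, so m(9) = 3.
  α_6 = 4: Horner steps 3 → 5 → 12, so m(4) = 12.
Codeword c = [6, 1, 3, 5, 3, 12] ∈ F_13^6.


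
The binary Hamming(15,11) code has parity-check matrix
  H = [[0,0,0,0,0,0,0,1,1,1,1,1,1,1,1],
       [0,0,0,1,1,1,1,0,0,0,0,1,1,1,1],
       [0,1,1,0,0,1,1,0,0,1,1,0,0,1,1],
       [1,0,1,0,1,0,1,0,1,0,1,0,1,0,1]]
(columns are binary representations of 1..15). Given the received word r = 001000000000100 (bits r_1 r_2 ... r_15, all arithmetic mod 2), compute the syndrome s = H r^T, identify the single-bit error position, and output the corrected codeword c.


s = (1, 1, 1, 0)^T, error position = 14, corrected codeword c = 001000000000110

Compute s = H r^T mod 2 one row at a time:
  s_1 = 0 + 0 + 0 + 0 + 0 + 1 + 0 + 0 = 1 ≡ 1 (mod 2).
  s_2 = 0 + 0 + 0 + 0 + 0 + 1 + 0 + 0 = 1 ≡ 1 (mod 2).
  s_3 = 0 + 1 + 0 + 0 + 0 + 0 + 0 + 0 = 1 ≡ 1 (mod 2).
  s_4 = 0 + 1 + 0 + 0 + 0 + 0 + 1 + 0 = 2 ≡ 0 (mod 2).
s = (1, 1, 1, 0)^T — this equals column 14 of H (binary 1110), so error is at position 14.
Correct: flip bit 14 of r = 001000000000100 to get c = 001000000000110.


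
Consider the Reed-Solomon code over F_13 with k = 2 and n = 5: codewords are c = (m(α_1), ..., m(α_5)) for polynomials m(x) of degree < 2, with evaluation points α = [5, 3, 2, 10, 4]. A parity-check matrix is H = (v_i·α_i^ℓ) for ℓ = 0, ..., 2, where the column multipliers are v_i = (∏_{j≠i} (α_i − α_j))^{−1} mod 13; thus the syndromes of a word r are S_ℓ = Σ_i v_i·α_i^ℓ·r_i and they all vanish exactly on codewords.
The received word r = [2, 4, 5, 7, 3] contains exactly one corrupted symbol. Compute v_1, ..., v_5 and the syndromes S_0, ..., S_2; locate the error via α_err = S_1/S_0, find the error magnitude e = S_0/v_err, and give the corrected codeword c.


S = (12, 3, 4), error at position 4, error magnitude e = 10, c = [2, 4, 5, 10, 3].

Step 1: column multipliers v_i = (∏_{j≠i}(α_i − α_j))^{−1} mod 13.
  i = 1 (α = 5): (5−3)(5−2)(5−10)(5−4) = 2·3·(−5)·1 = −30 ≡ 9, so v_1 = 9^{−1} = 3 (mod 13).
  i = 2 (α = 3): (3−5)(3−2)(3−10)(3−4) = (−2)·1·(−7)·(−1) = −14 ≡ 12, so v_2 = 12^{−1} = 12 (mod 13).
  i = 3 (α = 2): (2−5)(2−3)(2−10)(2−4) = (−3)·(−1)·(−8)·(−2) = 48 ≡ 9, so v_3 = 9^{−1} = 3 (mod 13).
  i = 4 (α = 10): (10−5)(10−3)(10−2)(10−4) = 5·7·8·6 = 1680 ≡ 3, so v_4 = 3^{−1} = 9 (mod 13).
  i = 5 (α = 4): (4−5)(4−3)(4−2)(4−10) = (−1)·1·2·(−6) = 12 ≡ 12, so v_5 = 12^{−1} = 12 (mod 13).
  v = [3, 12, 3, 9, 12].
Step 2: syndromes of r = [2, 4, 5, 7, 3] (all sums mod 13).
  S_0 = Σ v_i r_i = 3·2 + 12·4 + 3·5 + 9·7 + 12·3 = 168 ≡ 12.
  S_1 = Σ v_i α_i r_i = 3·5·2 + 12·3·4 + 3·2·5 + 9·10·7 + 12·4·3 = 978 ≡ 3.
  α_i^2 mod 13 = [12, 9, 4, 9, 3].
  S_2 = Σ v_i α_i^2 r_i = 3·12·2 + 12·9·4 + 3·4·5 + 9·9·7 + 12·3·3 = 1239 ≡ 4.
  S = (12, 3, 4) ≠ 0, so r is not a codeword (an error is present).
Step 3: locate the error. For a single error e at position i, S_ℓ = v_i·e·α_i^ℓ, so α_err = S_1/S_0.
  S_0^{−1} = 12^{−1} = 12 (mod 13), so α_err = 3·12 = 36 ≡ 10 = α_4. Error position i = 4.
  Consistency check: S_2/S_1 = 4·9 = 36 ≡ 10 = α_err ✓ (single-error assumption holds).
Step 4: error magnitude e = S_0/v_4 = S_0·∏_{j≠4}(α_4 − α_j) = 12·3 = 36 ≡ 10 (mod 13).
Step 5: correct position 4: c_4 = r_4 − e = 7 − 10 ≡ 10 (mod 13). Hence c = [2, 4, 5, 10, 3].
  Check: interpolating c through the α_i gives m(x) = 7 + 12·x (degree < 2) with m(α_i) = c_i for every i, so c is indeed a codeword.


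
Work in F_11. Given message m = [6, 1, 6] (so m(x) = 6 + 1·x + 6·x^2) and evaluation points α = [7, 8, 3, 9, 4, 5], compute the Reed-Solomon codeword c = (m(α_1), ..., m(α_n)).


c = [10, 2, 8, 6, 7, 7]

Message polynomial: m(x) = 6 + 1·x + 6·x^2 (mod 11).
For each evaluation point α_i, compute m(α_i) mod 11:
  α_1 = 7: Horner steps 6 → 10 → 10, so m(7) = 10.
  α_2 = 8: Horner steps 6 → 5 → 2, so m(8) = 2.
  α_3 = 3: Horner steps 6 → 8 → 8, so m(3) = 8.
  α_4 = 9: Horner steps 6 → 0 → 6, so m(9) = 6.
  α_5 = 4: Horner steps 6 → 3 → 7, so m(4) = 7.
  α_6 = 5: Horner steps 6 → 9 → 7, so m(5) = 7.
Codeword c = [10, 2, 8, 6, 7, 7] ∈ F_11^6.


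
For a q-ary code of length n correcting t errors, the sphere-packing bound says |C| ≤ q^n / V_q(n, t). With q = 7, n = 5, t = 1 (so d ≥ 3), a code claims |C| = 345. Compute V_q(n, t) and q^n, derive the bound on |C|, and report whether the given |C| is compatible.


V_q(n, t) = 31, q^n = 16807, Hamming bound = 542, |C| = 345 ≤ bound (satisfied).

Step 1: Compute V_q(n, t) = Σ_{j=0}^1 C(n, j) (q−1)^j.
  j = 0: C(5,0)·(6)^0 = 1·1 = 1.
  j = 1: C(5,1)·(6)^1 = 5·6 = 30.
  V_q(n, t) = 1 + 30 = 31.
Step 2: q^n = 7^5 = 16807.
Step 3: Hamming bound ⌊q^n / V_q(n,t)⌋ = ⌊16807/31⌋ = 542.
Step 4: Compare |C| = 345 to 542: satisfied.
The claimed |C| lies below the Hamming bound.


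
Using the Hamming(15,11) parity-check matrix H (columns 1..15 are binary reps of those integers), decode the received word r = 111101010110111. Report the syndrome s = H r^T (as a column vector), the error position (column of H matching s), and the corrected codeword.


s = (0, 1, 1, 1)^T, error position = 7, corrected codeword c = 111101110110111

Compute s = H r^T mod 2 one row at a time:
  s_1 = 1 + 0 + 1 + 1 + 0 + 1 + 1 + 1 = 6 ≡ 0 (mod 2).
  s_2 = 1 + 0 + 1 + 0 + 0 + 1 + 1 + 1 = 5 ≡ 1 (mod 2).
  s_3 = 1 + 1 + 1 + 0 + 1 + 1 + 1 + 1 = 7 ≡ 1 (mod 2).
  s_4 = 1 + 1 + 0 + 0 + 0 + 1 + 1 + 1 = 5 ≡ 1 (mod 2).
s = (0, 1, 1, 1)^T — this equals column 7 of H (binary 0111), so error is at position 7.
Correct: flip bit 7 of r = 111101010110111 to get c = 111101110110111.


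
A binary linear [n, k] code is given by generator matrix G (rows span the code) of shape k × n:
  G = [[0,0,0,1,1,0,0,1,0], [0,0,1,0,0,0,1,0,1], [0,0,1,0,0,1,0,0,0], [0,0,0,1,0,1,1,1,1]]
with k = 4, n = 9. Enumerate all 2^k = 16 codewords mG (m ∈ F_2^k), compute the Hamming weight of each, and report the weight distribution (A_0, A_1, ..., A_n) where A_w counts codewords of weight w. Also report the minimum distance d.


Weight distribution: A_0 = 1, A_1 = 1, A_2 = 2, A_3 = 4, A_4 = 3, A_5 = 3, A_6 = 2. Minimum distance d = 1.

Enumerate all 2^4 = 16 messages m ∈ F_2^4.
For each, compute codeword c = mG in F_2^9, then tally its weight.
  m = 0000 → c = 000000000, weight = 0.
  m = 1000 → c = 000110010, weight = 3.
  m = 0100 → c = 001000101, weight = 3.
  m = 1100 → c = 001110111, weight = 6.
  m = 0010 → c = 001001000, weight = 2.
  m = 1010 → c = 001111010, weight = 5.
  m = 0110 → c = 000001101, weight = 3.
  m = 1110 → c = 000111111, weight = 6.
  m = 0001 → c = 000101111, weight = 5.
  m = 1001 → c = 000011101, weight = 4.
  m = 0101 → c = 001101010, weight = 4.
  m = 1101 → c = 001011000, weight = 3.
  m = 0011 → c = 001100111, weight = 5.
  m = 1011 → c = 001010101, weight = 4.
  m = 0111 → c = 000100010, weight = 2.
  m = 1111 → c = 000010000, weight = 1.
Tally weights:
  weight 0: 1 codewords.
  weight 1: 1 codewords.
  weight 2: 2 codewords.
  weight 3: 4 codewords.
  weight 4: 3 codewords.
  weight 5: 3 codewords.
  weight 6: 2 codewords.
Minimum distance d = smallest w > 0 with A_w > 0 = 1.
Sanity: Σ A_w = 16 = 2^4 = 16 ✓.


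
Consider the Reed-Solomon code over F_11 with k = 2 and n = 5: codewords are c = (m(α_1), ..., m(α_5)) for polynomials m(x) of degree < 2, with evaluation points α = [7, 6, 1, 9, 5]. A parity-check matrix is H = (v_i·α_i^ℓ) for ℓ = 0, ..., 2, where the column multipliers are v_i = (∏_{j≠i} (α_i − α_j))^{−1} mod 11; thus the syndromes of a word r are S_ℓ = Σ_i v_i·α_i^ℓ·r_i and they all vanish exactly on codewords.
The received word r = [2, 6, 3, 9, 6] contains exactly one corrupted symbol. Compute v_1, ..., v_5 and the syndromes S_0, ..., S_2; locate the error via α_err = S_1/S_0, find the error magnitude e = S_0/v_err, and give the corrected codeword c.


S = (6, 3, 7), error at position 2, error magnitude e = 2, c = [2, 4, 3, 9, 6].

Step 1: column multipliers v_i = (∏_{j≠i}(α_i − α_j))^{−1} mod 11.
  i = 1 (α = 7): (7−6)(7−1)(7−9)(7−5) = 1·6·(−2)·2 = −24 ≡ 9, so v_1 = 9^{−1} = 5 (mod 11).
  i = 2 (α = 6): (6−7)(6−1)(6−9)(6−5) = (−1)·5·(−3)·1 = 15 ≡ 4, so v_2 = 4^{−1} = 3 (mod 11).
  i = 3 (α = 1): (1−7)(1−6)(1−9)(1−5) = (−6)·(−5)·(−8)·(−4) = 960 ≡ 3, so v_3 = 3^{−1} = 4 (mod 11).
  i = 4 (α = 9): (9−7)(9−6)(9−1)(9−5) = 2·3·8·4 = 192 ≡ 5, so v_4 = 5^{−1} = 9 (mod 11).
  i = 5 (α = 5): (5−7)(5−6)(5−1)(5−9) = (−2)·(−1)·4·(−4) = −32 ≡ 1, so v_5 = 1^{−1} = 1 (mod 11).
  v = [5, 3, 4, 9, 1].
Step 2: syndromes of r = [2, 6, 3, 9, 6] (all sums mod 11).
  S_0 = Σ v_i r_i = 5·2 + 3·6 + 4·3 + 9·9 + 1·6 = 127 ≡ 6.
  S_1 = Σ v_i α_i r_i = 5·7·2 + 3·6·6 + 4·1·3 + 9·9·9 + 1·5·6 = 949 ≡ 3.
  α_i^2 mod 11 = [5, 3, 1, 4, 3].
  S_2 = Σ v_i α_i^2 r_i = 5·5·2 + 3·3·6 + 4·1·3 + 9·4·9 + 1·3·6 = 458 ≡ 7.
  S = (6, 3, 7) ≠ 0, so r is not a codeword (an error is present).
Step 3: locate the error. For a single error e at position i, S_ℓ = v_i·e·α_i^ℓ, so α_err = S_1/S_0.
  S_0^{−1} = 6^{−1} = 2 (mod 11), so α_err = 3·2 = 6 ≡ 6 = α_2. Error position i = 2.
  Consistency check: S_2/S_1 = 7·4 = 28 ≡ 6 = α_err ✓ (single-error assumption holds).
Step 4: error magnitude e = S_0/v_2 = S_0·∏_{j≠2}(α_2 − α_j) = 6·4 = 24 ≡ 2 (mod 11).
Step 5: correct position 2: c_2 = r_2 − e = 6 − 2 ≡ 4 (mod 11). Hence c = [2, 4, 3, 9, 6].
  Check: interpolating c through the α_i gives m(x) = 5 + 9·x (degree < 2) with m(α_i) = c_i for every i, so c is indeed a codeword.


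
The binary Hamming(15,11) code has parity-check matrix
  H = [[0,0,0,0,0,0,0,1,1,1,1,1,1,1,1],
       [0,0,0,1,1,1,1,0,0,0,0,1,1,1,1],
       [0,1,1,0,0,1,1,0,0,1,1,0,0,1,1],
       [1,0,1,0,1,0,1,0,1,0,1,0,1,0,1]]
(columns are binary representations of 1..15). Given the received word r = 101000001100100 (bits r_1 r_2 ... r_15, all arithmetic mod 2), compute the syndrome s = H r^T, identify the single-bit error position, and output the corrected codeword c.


s = (1, 1, 0, 0)^T, error position = 12, corrected codeword c = 101000001101100

Compute s = H r^T mod 2 one row at a time:
  s_1 = 0 + 1 + 1 + 0 + 0 + 1 + 0 + 0 = 3 ≡ 1 (mod 2).
  s_2 = 0 + 0 + 0 + 0 + 0 + 1 + 0 + 0 = 1 ≡ 1 (mod 2).
  s_3 = 0 + 1 + 0 + 0 + 1 + 0 + 0 + 0 = 2 ≡ 0 (mod 2).
  s_4 = 1 + 1 + 0 + 0 + 1 + 0 + 1 + 0 = 4 ≡ 0 (mod 2).
s = (1, 1, 0, 0)^T — this equals column 12 of H (binary 1100), so error is at position 12.
Correct: flip bit 12 of r = 101000001100100 to get c = 101000001101100.


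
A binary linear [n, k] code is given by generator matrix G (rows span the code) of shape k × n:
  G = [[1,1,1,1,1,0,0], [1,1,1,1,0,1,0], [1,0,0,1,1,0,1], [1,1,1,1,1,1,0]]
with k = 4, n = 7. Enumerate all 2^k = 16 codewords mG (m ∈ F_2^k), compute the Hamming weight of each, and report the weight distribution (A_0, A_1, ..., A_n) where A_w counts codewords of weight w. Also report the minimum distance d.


Weight distribution: A_0 = 1, A_1 = 2, A_2 = 1, A_3 = 2, A_4 = 5, A_5 = 4, A_6 = 1. Minimum distance d = 1.

Enumerate all 2^4 = 16 messages m ∈ F_2^4.
For each, compute codeword c = mG in F_2^7, then tally its weight.
  m = 0000 → c = 0000000, weight = 0.
  m = 1000 → c = 1111100, weight = 5.
  m = 0100 → c = 1111010, weight = 5.
  m = 1100 → c = 0000110, weight = 2.
  m = 0010 → c = 1001101, weight = 4.
  m = 1010 → c = 0110001, weight = 3.
  m = 0110 → c = 0110111, weight = 5.
  m = 1110 → c = 1001011, weight = 4.
  m = 0001 → c = 1111110, weight = 6.
  m = 1001 → c = 0000010, weight = 1.
  m = 0101 → c = 0000100, weight = 1.
  m = 1101 → c = 1111000, weight = 4.
  m = 0011 → c = 0110011, weight = 4.
  m = 1011 → c = 1001111, weight = 5.
  m = 0111 → c = 1001001, weight = 3.
  m = 1111 → c = 0110101, weight = 4.
Tally weights:
  weight 0: 1 codewords.
  weight 1: 2 codewords.
  weight 2: 1 codewords.
  weight 3: 2 codewords.
  weight 4: 5 codewords.
  weight 5: 4 codewords.
  weight 6: 1 codewords.
Minimum distance d = smallest w > 0 with A_w > 0 = 1.
Sanity: Σ A_w = 16 = 2^4 = 16 ✓.
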